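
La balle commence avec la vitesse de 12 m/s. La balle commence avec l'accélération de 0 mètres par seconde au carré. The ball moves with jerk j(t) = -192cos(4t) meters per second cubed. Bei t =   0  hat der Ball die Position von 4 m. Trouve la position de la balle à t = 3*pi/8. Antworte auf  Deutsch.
Ausgehend von dem Ruck j(t) = -192·cos(4·t), nehmen wir 3 Stammfunktionen. Mit ∫j(t)dt und Anwendung von a(0) = 0, finden wir a(t) = -48·sin(4·t). Mit ∫a(t)dt und Anwendung von v(0) = 12, finden wir v(t) = 12·cos(4·t). Das Integral von der Geschwindigkeit, mit x(0) = 4, ergibt die Position: x(t) = 3·sin(4·t) + 4. Wir haben die Position x(t) = 3·sin(4·t) + 4. Durch Einsetzen von t = 3*pi/8: x(3*pi/8) = 1.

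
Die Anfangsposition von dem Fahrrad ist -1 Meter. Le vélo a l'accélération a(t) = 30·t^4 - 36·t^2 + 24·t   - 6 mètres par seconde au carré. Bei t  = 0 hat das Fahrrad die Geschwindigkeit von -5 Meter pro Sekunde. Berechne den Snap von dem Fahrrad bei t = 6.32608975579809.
Um dies zu lösen, müssen wir 2 Ableitungen unserer Gleichung für die Beschleunigung a(t) = 30·t^4 - 36·t^2 + 24·t - 6 nehmen. Durch Ableiten von der Beschleunigung erhalten wir den Ruck: j(t) = 120·t^3 - 72·t + 24. Durch Ableiten von dem Ruck erhalten wir den Snap: s(t) = 360·t^2 - 72. Aus der Gleichung für den Snap s(t) = 360·t^2 - 72, setzen wir t = 6.32608975579809 ein und erhalten s = 14334.9881754289.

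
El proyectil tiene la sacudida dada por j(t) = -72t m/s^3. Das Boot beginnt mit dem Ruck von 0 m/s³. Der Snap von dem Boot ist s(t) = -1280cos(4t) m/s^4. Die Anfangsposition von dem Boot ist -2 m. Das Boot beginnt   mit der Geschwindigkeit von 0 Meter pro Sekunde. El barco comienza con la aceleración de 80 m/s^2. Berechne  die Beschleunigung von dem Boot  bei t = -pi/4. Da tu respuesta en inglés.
Starting from snap s(t) = -1280·cos(4·t), we take 2 integrals. The integral of snap is jerk. Using j(0) = 0, we get j(t) = -320·sin(4·t). The integral of jerk, with a(0) = 80, gives acceleration: a(t) = 80·cos(4·t). We have acceleration a(t) = 80·cos(4·t). Substituting t = -pi/4: a(-pi/4) = -80.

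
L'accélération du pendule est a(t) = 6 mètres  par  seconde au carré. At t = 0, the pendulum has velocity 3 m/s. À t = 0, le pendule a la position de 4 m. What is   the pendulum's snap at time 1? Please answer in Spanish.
Partiendo de la aceleración a(t) = 6, tomamos 2 derivadas. Derivando la aceleración, obtenemos la sacudida: j(t) = 0. Tomando d/dt de j(t), encontramos s(t) = 0. De la ecuación del snap s(t) = 0, sustituimos t = 1 para obtener s = 0.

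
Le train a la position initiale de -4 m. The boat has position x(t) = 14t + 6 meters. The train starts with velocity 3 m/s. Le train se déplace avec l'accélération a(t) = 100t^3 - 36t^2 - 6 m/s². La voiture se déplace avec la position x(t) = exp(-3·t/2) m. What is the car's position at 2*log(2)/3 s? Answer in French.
De l'équation de la position x(t) = exp(-3·t/2), nous substituons t = 2*log(2)/3 pour obtenir x = 1/2.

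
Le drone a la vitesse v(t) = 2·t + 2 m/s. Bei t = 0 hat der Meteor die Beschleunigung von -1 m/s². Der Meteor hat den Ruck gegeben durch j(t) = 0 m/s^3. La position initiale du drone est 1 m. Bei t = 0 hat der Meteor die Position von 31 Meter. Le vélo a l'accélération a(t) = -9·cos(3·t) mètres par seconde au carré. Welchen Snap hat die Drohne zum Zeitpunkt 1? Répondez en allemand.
Wir müssen unsere Gleichung für die Geschwindigkeit v(t) = 2·t + 2 3-mal ableiten. Die Ableitung von der Geschwindigkeit ergibt die Beschleunigung: a(t) = 2. Die Ableitung von der Beschleunigung ergibt den Ruck: j(t) = 0. Durch Ableiten von dem Ruck erhalten wir den Snap: s(t) = 0. Aus der Gleichung für den Snap s(t) = 0, setzen wir t = 1 ein und erhalten s = 0.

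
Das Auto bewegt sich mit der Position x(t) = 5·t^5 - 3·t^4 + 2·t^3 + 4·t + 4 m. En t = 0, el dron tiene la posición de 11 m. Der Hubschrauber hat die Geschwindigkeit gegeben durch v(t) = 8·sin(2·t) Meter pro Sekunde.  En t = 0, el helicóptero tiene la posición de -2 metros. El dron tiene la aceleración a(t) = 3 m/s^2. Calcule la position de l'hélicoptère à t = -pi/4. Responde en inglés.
Starting from velocity v(t) = 8·sin(2·t), we take 1 antiderivative. The integral of velocity, with x(0) = -2, gives position: x(t) = 2 - 4·cos(2·t). We have position x(t) = 2 - 4·cos(2·t). Substituting t = -pi/4: x(-pi/4) = 2.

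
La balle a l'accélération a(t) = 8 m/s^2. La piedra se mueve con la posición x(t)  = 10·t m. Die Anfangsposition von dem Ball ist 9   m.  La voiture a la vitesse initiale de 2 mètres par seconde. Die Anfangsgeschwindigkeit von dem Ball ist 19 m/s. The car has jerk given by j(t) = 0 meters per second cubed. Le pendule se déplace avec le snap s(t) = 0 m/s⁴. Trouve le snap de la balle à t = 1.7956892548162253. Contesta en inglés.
Starting from acceleration a(t) = 8, we take 2 derivatives. Taking d/dt of a(t), we find j(t) = 0. The derivative of jerk gives snap: s(t) = 0. From the given snap equation s(t) = 0, we substitute t = 1.7956892548162253 to get s = 0.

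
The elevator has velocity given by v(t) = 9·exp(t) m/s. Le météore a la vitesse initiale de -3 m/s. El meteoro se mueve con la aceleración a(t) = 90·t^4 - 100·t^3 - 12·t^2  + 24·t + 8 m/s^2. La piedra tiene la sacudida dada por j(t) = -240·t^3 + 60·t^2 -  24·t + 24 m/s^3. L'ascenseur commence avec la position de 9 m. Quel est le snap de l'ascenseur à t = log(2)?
Pour résoudre ceci, nous devons prendre 3 dérivées de notre équation de la vitesse v(t) = 9·exp(t). En prenant d/dt de v(t), nous trouvons a(t) = 9·exp(t). En prenant d/dt de a(t), nous trouvons j(t) = 9·exp(t). La dérivée du jerk donne le snap: s(t) = 9·exp(t). Nous avons le snap s(t) = 9·exp(t). En substituant t = log(2): s(log(2)) = 18.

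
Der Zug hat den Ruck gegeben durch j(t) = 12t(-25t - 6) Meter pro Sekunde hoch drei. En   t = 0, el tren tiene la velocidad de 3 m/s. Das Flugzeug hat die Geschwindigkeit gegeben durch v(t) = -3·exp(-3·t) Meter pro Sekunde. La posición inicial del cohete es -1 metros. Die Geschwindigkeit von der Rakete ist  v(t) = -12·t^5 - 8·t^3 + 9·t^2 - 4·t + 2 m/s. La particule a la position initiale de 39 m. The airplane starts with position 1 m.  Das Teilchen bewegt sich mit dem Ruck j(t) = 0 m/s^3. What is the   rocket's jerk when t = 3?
Starting from velocity v(t) = -12·t^5 - 8·t^3 + 9·t^2 - 4·t + 2, we take 2 derivatives. Taking d/dt of v(t), we find a(t) = -60·t^4 - 24·t^2 + 18·t - 4. Taking d/dt of a(t), we find j(t) = -240·t^3 - 48·t + 18. Using j(t) = -240·t^3 - 48·t + 18 and substituting t = 3, we find j = -6606.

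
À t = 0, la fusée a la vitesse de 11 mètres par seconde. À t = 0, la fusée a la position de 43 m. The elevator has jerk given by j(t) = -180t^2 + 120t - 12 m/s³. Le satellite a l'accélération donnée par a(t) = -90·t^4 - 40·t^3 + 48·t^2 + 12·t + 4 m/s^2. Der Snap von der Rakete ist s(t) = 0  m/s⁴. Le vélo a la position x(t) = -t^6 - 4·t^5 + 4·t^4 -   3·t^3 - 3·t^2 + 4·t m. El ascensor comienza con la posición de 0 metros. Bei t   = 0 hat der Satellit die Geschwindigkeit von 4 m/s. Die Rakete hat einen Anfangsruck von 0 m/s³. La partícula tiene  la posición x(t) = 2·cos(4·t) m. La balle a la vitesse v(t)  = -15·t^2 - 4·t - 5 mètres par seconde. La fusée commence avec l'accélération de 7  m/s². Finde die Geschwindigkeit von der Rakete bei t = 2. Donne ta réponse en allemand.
Wir müssen unsere Gleichung für den Snap s(t) = 0 3-mal integrieren. Durch Integration von dem Snap und Verwendung der Anfangsbedingung j(0) = 0, erhalten wir j(t) = 0. Durch Integration von dem Ruck und Verwendung der Anfangsbedingung a(0) = 7, erhalten wir a(t) = 7. Das Integral von der Beschleunigung ist die Geschwindigkeit. Mit v(0) = 11 erhalten wir v(t) = 7·t + 11. Wir haben die Geschwindigkeit v(t) = 7·t + 11. Durch Einsetzen von t = 2: v(2) = 25.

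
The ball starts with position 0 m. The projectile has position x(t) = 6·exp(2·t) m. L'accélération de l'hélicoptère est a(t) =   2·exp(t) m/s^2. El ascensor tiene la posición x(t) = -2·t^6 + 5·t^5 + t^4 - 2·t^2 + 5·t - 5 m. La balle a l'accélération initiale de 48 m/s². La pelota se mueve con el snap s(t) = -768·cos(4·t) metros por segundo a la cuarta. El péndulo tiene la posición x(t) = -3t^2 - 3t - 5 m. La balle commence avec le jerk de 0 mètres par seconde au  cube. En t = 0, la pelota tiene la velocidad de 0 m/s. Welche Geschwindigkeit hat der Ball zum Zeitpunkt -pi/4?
Wir müssen unsere Gleichung für den Snap s(t) = -768·cos(4·t) 3-mal integrieren. Die Stammfunktion von dem Snap, mit j(0) = 0, ergibt den Ruck: j(t) = -192·sin(4·t). Mit ∫j(t)dt und Anwendung von a(0) = 48, finden wir a(t) = 48·cos(4·t). Mit ∫a(t)dt und Anwendung von v(0) = 0, finden wir v(t) = 12·sin(4·t). Aus der Gleichung für die Geschwindigkeit v(t) = 12·sin(4·t), setzen wir t = -pi/4 ein und erhalten v = 0.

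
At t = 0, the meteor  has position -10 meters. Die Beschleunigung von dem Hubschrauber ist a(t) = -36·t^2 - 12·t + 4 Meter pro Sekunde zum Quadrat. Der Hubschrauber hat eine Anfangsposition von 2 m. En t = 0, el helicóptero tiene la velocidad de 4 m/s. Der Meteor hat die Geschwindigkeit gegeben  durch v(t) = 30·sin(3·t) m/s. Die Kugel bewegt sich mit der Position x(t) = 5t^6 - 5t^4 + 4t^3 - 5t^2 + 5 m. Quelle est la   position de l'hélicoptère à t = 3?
Nous devons intégrer notre équation de l'accélération a(t) = -36·t^2 - 12·t + 4 2 fois. La primitive de l'accélération est la vitesse. En utilisant v(0) = 4, nous obtenons v(t) = -12·t^3 - 6·t^2 + 4·t + 4. En intégrant la vitesse et en utilisant la condition initiale x(0) = 2, nous obtenons x(t) = -3·t^4 - 2·t^3 + 2·t^2 + 4·t + 2. Nous avons la position x(t) = -3·t^4 - 2·t^3 + 2·t^2 + 4·t + 2. En substituant t = 3: x(3) = -265.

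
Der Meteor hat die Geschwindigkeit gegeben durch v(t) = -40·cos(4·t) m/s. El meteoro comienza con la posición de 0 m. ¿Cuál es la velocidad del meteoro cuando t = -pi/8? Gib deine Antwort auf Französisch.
En utilisant v(t) = -40·cos(4·t) et en substituant t = -pi/8, nous trouvons v = 0.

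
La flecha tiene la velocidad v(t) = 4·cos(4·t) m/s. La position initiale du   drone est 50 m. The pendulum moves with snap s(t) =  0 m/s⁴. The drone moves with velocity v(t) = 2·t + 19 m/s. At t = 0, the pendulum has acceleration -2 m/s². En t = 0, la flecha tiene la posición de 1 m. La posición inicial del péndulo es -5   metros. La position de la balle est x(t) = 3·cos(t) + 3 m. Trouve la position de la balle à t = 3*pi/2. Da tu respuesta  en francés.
En utilisant x(t) = 3·cos(t) + 3 et en substituant t = 3*pi/2, nous trouvons x = 3.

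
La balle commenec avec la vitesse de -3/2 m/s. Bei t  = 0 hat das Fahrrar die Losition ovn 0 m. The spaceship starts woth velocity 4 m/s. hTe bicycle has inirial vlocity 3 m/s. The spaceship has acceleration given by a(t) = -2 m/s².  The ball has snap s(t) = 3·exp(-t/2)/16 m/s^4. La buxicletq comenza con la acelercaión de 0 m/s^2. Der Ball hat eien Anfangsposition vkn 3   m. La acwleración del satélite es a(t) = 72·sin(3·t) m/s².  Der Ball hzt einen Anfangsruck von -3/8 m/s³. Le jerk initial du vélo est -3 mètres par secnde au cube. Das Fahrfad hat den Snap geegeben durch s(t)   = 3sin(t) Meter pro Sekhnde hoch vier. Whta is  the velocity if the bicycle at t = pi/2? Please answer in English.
To solve this, we need to take 3 integrals of our snap equation s(t) = 3·sin(t). Finding the integral of s(t) and using j(0) = -3: j(t) = -3·cos(t). Taking ∫j(t)dt and applying a(0) = 0, we find a(t) = -3·sin(t). Integrating acceleration and using the initial condition v(0) = 3, we get v(t) = 3·cos(t). Using v(t) = 3·cos(t) and substituting t = pi/2, we find v = 0.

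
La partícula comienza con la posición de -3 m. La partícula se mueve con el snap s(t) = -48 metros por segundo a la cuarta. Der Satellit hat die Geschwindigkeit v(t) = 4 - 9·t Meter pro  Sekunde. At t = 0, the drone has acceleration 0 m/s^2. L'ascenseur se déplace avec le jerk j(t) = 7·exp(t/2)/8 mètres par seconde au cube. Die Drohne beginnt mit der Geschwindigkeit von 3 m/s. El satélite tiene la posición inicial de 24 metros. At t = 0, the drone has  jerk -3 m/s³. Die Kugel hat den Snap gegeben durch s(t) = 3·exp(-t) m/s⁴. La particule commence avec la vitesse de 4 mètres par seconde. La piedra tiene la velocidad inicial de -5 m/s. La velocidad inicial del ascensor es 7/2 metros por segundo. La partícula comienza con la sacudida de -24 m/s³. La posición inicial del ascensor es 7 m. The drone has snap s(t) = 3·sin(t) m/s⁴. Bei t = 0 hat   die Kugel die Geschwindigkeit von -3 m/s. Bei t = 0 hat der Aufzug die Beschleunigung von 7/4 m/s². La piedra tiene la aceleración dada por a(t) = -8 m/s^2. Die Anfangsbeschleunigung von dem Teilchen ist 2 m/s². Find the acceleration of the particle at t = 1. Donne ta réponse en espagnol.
Debemos encontrar la integral de nuestra ecuación del snap s(t) = -48 2 veces. La antiderivada del snap es la sacudida. Usando j(0) = -24, obtenemos j(t) = -48·t - 24. La antiderivada de la sacudida, con a(0) = 2, da la aceleración: a(t) = -24·t^2 - 24·t + 2. Usando a(t) = -24·t^2 - 24·t + 2 y sustituyendo t = 1, encontramos a = -46.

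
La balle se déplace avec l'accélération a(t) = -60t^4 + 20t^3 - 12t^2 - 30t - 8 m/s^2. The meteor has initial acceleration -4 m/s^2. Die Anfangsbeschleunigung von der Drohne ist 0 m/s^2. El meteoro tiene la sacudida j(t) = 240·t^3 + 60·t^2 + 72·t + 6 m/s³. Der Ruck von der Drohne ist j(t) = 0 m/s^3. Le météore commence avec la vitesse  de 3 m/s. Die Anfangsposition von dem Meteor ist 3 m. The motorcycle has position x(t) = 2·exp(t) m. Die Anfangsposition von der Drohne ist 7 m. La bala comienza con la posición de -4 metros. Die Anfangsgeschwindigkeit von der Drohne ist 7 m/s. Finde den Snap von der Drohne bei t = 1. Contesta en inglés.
We must differentiate our jerk equation j(t) = 0 1 time. The derivative of jerk gives snap: s(t) = 0. From the given snap equation s(t) = 0, we substitute t = 1 to get s = 0.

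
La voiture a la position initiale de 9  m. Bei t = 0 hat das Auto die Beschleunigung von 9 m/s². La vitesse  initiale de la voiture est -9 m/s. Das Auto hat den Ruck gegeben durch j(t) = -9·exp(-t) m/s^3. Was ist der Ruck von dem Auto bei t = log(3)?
Wir haben den Ruck j(t) = -9·exp(-t). Durch Einsetzen von t = log(3): j(log(3)) = -3.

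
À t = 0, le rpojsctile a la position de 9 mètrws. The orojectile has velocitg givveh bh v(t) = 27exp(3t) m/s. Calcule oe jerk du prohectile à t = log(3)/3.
Pour résoudre ceci, nous devons prendre 2 dérivées de notre équation de la vitesse v(t) = 27·exp(3·t). La dérivée de la vitesse donne l'accélération: a(t) = 81·exp(3·t). La dérivée de l'accélération donne le jerk: j(t) = 243·exp(3·t). En utilisant j(t) = 243·exp(3·t) et en substituant t = log(3)/3, nous trouvons j = 729.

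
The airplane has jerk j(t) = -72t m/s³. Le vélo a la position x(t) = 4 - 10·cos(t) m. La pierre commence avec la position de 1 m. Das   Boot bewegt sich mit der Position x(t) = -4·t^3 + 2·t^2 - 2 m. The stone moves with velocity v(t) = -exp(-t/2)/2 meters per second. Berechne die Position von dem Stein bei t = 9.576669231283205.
Wir müssen unsere Gleichung für die Geschwindigkeit v(t) = -exp(-t/2)/2 1-mal integrieren. Die Stammfunktion von der Geschwindigkeit, mit x(0) = 1, ergibt die Position: x(t) = exp(-t/2). Aus der Gleichung für die Position x(t) = exp(-t/2), setzen wir t = 9.576669231283205 ein und erhalten x = 0.00832631235214993.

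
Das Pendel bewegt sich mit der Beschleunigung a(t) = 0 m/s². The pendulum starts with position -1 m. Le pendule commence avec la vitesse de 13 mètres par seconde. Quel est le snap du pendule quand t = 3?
Pour résoudre ceci, nous devons prendre 2 dérivées de notre équation de l'accélération a(t) = 0. En dérivant l'accélération, nous obtenons le jerk: j(t) = 0. La dérivée du jerk donne le snap: s(t) = 0. De l'équation du snap s(t) = 0, nous substituons t = 3 pour obtenir s = 0.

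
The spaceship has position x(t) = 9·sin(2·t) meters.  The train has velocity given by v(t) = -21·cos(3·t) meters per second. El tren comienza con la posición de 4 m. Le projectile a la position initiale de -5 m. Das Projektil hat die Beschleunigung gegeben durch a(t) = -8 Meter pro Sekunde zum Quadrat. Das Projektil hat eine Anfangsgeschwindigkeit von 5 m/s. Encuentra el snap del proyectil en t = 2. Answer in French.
Nous devons dériver notre équation de l'accélération a(t) = -8 2 fois. En dérivant l'accélération, nous obtenons le jerk: j(t) = 0. En dérivant le jerk, nous obtenons le snap: s(t) = 0. En utilisant s(t) = 0 et en substituant t = 2, nous trouvons s = 0.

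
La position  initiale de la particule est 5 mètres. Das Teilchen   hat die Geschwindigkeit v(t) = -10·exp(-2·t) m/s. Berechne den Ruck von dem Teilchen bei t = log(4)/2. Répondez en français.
Pour résoudre ceci, nous devons prendre 2 dérivées de notre équation de la vitesse v(t) = -10·exp(-2·t). La dérivée de la vitesse donne l'accélération: a(t) = 20·exp(-2·t). La dérivée de l'accélération donne le jerk: j(t) = -40·exp(-2·t). De l'équation du jerk j(t) = -40·exp(-2·t), nous substituons t = log(4)/2 pour obtenir j = -10.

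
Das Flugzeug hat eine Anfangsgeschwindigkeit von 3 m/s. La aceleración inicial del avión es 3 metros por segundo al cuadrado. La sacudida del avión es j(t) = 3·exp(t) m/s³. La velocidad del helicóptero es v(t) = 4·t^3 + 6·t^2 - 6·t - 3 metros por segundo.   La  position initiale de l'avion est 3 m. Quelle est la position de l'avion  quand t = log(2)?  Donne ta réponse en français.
Nous devons intégrer notre équation du jerk j(t) = 3·exp(t) 3 fois. En prenant ∫j(t)dt et en appliquant a(0) = 3, nous trouvons a(t) = 3·exp(t). La primitive de l'accélération est la vitesse. En utilisant v(0) = 3, nous obtenons v(t) = 3·exp(t). L'intégrale de la vitesse, avec x(0) = 3, donne la position: x(t) = 3·exp(t). En utilisant x(t) = 3·exp(t) et en substituant t = log(2), nous trouvons x = 6.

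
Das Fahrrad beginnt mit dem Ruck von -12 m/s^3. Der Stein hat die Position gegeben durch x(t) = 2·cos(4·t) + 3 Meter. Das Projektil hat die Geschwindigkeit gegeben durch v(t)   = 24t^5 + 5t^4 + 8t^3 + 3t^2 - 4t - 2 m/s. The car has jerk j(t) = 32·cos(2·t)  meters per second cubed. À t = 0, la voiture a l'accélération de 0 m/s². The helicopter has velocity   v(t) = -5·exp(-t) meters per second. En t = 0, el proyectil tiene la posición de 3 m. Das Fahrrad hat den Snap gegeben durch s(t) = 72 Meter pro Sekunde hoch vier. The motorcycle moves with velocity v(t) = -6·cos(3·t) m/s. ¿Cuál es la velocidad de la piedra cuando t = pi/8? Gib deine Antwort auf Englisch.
To solve this, we need to take 1 derivative of our position equation x(t) = 2·cos(4·t) + 3. The derivative of position gives velocity: v(t) = -8·sin(4·t). We have velocity v(t) = -8·sin(4·t). Substituting t = pi/8: v(pi/8) = -8.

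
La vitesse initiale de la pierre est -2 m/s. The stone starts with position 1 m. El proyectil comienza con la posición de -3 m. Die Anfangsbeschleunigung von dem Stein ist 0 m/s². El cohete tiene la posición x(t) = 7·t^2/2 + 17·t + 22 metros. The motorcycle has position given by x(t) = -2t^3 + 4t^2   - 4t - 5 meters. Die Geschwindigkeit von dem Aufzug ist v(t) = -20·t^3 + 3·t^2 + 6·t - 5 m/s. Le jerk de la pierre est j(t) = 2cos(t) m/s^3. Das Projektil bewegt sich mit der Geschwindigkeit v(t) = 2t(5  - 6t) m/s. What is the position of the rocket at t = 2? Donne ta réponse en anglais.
From the given position equation x(t) = 7·t^2/2 + 17·t + 22, we substitute t = 2 to get x = 70.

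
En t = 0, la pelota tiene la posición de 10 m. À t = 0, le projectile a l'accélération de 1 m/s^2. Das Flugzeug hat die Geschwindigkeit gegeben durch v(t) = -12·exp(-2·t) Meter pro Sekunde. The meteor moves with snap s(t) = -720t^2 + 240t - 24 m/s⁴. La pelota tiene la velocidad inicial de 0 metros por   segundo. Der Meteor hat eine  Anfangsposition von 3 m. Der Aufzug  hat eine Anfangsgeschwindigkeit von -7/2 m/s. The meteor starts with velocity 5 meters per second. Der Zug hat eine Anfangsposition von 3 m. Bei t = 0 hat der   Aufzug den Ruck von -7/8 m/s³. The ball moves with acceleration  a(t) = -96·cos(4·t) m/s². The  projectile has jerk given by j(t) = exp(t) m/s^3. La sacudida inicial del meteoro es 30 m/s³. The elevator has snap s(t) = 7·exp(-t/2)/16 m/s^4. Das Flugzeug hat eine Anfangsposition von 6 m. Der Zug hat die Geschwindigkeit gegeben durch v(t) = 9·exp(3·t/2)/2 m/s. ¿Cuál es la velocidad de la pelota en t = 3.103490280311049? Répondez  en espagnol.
Debemos encontrar la integral de nuestra ecuación de la aceleración a(t) = -96·cos(4·t) 1 vez. Tomando ∫a(t)dt y aplicando v(0) = 0, encontramos v(t) = -24·sin(4·t). Usando v(t) = -24·sin(4·t) y sustituyendo t = 3.103490280311049, encontramos v = 3.64368320351619.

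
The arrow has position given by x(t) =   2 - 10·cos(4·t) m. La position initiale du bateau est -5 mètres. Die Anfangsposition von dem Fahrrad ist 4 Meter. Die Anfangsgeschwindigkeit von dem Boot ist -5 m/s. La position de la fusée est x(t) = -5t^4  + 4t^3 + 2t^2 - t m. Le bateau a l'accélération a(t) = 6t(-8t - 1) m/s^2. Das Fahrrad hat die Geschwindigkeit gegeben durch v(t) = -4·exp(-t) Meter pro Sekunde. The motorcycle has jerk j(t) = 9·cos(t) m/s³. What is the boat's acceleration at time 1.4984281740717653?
Using a(t) = 6·t·(-8·t - 1) and substituting t = 1.4984281740717653, we find a = -116.764344701329.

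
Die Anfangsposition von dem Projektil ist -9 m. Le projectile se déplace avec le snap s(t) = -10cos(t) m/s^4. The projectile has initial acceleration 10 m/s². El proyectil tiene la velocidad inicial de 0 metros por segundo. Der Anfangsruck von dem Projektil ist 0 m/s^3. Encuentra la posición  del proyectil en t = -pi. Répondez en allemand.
Um dies zu lösen, müssen wir 4 Stammfunktionen unserer Gleichung für den Snap s(t) = -10·cos(t) finden. Das Integral von dem Snap ist der Ruck. Mit j(0) = 0 erhalten wir j(t) = -10·sin(t). Mit ∫j(t)dt und Anwendung von a(0) = 10, finden wir a(t) = 10·cos(t). Das Integral von der Beschleunigung, mit v(0) = 0, ergibt die Geschwindigkeit: v(t) = 10·sin(t). Durch Integration von der Geschwindigkeit und Verwendung der Anfangsbedingung x(0) = -9, erhalten wir x(t) = 1 - 10·cos(t). Mit x(t) = 1 - 10·cos(t) und Einsetzen von t = -pi, finden wir x = 11.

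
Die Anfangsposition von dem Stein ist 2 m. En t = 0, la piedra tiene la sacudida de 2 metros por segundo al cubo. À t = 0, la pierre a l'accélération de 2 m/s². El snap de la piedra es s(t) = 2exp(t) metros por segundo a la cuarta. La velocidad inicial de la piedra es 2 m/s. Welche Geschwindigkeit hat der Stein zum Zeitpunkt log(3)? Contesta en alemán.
Wir müssen unsere Gleichung für den Snap s(t) = 2·exp(t) 3-mal integrieren. Mit ∫s(t)dt und Anwendung von j(0) = 2, finden wir j(t) = 2·exp(t). Das Integral von dem Ruck, mit a(0) = 2, ergibt die Beschleunigung: a(t) = 2·exp(t). Mit ∫a(t)dt und Anwendung von v(0) = 2, finden wir v(t) = 2·exp(t). Wir haben die Geschwindigkeit v(t) = 2·exp(t). Durch Einsetzen von t = log(3): v(log(3)) = 6.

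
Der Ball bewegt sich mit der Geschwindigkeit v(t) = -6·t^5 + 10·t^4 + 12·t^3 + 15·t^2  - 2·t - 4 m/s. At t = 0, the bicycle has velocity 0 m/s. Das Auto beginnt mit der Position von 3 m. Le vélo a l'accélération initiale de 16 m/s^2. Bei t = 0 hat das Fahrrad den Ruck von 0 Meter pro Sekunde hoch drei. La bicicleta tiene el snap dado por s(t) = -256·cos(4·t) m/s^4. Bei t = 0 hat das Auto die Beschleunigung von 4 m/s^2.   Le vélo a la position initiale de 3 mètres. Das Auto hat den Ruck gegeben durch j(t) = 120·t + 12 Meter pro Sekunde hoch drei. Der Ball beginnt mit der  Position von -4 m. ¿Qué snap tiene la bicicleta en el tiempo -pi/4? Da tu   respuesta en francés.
En utilisant s(t) = -256·cos(4·t) et en substituant t = -pi/4, nous trouvons s = 256.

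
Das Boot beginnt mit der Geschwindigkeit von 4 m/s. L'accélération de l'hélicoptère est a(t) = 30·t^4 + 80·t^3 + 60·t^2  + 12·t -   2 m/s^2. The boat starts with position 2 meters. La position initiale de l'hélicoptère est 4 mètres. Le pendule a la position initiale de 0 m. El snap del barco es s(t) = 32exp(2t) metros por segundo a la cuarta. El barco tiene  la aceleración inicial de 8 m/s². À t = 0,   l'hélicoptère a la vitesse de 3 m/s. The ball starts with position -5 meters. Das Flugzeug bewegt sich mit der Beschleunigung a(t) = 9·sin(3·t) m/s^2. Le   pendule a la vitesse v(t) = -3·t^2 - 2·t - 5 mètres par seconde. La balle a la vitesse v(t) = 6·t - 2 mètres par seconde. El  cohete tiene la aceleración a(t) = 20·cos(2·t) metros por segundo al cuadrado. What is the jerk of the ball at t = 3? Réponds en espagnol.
Partiendo de la velocidad v(t) = 6·t - 2, tomamos 2 derivadas. Tomando d/dt de v(t), encontramos a(t) = 6. La derivada de la aceleración da la sacudida: j(t) = 0. Usando j(t) = 0 y sustituyendo t = 3, encontramos j = 0.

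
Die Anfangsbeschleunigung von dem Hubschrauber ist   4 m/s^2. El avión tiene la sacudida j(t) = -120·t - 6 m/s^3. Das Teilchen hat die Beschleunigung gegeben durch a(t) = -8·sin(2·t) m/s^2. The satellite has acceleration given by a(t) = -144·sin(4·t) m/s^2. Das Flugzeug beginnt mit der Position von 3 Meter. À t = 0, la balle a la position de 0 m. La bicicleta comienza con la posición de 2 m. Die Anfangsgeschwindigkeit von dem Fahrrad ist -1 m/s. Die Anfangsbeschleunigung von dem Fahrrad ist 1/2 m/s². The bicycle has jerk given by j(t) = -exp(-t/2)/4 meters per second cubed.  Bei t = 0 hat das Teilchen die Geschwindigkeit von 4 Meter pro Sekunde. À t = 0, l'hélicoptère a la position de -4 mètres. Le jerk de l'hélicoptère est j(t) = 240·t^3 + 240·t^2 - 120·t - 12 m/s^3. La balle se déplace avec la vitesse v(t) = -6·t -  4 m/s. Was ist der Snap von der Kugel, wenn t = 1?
Ausgehend von der Geschwindigkeit v(t) = -6·t - 4, nehmen wir 3 Ableitungen. Mit d/dt von v(t) finden wir a(t) = -6. Mit d/dt von a(t) finden wir j(t) = 0. Die Ableitung von dem Ruck ergibt den Snap: s(t) = 0. Wir haben den Snap s(t) = 0. Durch Einsetzen von t = 1: s(1) = 0.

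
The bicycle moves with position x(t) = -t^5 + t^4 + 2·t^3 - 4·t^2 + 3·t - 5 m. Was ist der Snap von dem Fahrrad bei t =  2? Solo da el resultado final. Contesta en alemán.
Die Antwort ist -216.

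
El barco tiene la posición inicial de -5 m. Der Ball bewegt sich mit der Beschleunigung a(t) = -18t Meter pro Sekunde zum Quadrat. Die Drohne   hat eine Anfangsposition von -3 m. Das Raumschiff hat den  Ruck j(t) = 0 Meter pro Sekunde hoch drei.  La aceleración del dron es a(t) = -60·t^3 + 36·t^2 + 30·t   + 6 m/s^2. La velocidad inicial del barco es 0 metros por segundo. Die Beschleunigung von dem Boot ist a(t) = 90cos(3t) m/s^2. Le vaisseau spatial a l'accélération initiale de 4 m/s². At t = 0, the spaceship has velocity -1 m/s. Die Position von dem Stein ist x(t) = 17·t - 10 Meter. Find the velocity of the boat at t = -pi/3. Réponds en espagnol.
Para resolver esto, necesitamos tomar 1 antiderivada de nuestra ecuación de la aceleración a(t) = 90·cos(3·t). Integrando la aceleración y usando la condición inicial v(0) = 0, obtenemos v(t) = 30·sin(3·t). Tenemos la velocidad v(t) = 30·sin(3·t). Sustituyendo t = -pi/3: v(-pi/3) = 0.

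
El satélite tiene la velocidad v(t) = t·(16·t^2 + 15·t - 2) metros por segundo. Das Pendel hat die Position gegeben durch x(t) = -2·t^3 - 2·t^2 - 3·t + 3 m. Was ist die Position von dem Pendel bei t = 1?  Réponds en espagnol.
Tenemos la posición x(t) = -2·t^3 - 2·t^2 - 3·t + 3. Sustituyendo t = 1: x(1) = -4.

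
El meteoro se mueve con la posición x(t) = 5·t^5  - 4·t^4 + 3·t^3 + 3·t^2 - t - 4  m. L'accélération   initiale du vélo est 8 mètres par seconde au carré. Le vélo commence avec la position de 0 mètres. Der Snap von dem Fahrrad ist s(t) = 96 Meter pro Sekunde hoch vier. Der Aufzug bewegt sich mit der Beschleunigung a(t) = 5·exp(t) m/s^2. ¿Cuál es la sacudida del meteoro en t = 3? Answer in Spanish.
Para resolver esto, necesitamos tomar 3 derivadas de nuestra ecuación de la posición x(t) = 5·t^5 - 4·t^4 + 3·t^3 + 3·t^2 - t - 4. Tomando d/dt de x(t), encontramos v(t) = 25·t^4 - 16·t^3 + 9·t^2 + 6·t - 1. Tomando d/dt de v(t), encontramos a(t) = 100·t^3 - 48·t^2 + 18·t + 6. La derivada de la aceleración da la sacudida: j(t) = 300·t^2 - 96·t + 18. De la ecuación de la sacudida j(t) = 300·t^2 - 96·t + 18, sustituimos t = 3 para obtener j = 2430.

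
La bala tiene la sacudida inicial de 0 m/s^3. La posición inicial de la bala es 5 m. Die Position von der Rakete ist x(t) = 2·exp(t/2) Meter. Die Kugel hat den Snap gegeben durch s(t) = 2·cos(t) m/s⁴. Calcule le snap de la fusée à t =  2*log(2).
En partant de la position x(t) = 2·exp(t/2), nous prenons 4 dérivées. En prenant d/dt de x(t), nous trouvons v(t) = exp(t/2). En dérivant la vitesse, nous obtenons l'accélération: a(t) = exp(t/2)/2. La dérivée de l'accélération donne le jerk: j(t) = exp(t/2)/4. En dérivant le jerk, nous obtenons le snap: s(t) = exp(t/2)/8. Nous avons le snap s(t) = exp(t/2)/8. En substituant t = 2*log(2): s(2*log(2)) = 1/4.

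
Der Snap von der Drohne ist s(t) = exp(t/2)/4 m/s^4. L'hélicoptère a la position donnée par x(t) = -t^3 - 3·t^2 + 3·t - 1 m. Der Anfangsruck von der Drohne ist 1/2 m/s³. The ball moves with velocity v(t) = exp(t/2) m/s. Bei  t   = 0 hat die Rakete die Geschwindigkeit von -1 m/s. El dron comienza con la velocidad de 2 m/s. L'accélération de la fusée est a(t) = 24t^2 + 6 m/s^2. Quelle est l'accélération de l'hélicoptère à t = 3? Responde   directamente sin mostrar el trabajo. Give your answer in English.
The acceleration at t = 3 is a = -24.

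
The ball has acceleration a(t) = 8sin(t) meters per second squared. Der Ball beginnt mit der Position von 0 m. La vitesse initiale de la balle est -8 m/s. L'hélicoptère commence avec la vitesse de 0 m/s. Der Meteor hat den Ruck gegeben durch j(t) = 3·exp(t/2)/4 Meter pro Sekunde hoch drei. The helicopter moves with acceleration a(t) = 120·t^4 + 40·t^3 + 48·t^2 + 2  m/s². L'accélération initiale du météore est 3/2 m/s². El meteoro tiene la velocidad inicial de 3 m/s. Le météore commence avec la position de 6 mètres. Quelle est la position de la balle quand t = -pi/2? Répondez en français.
Nous devons intégrer notre équation de l'accélération a(t) = 8·sin(t) 2 fois. En prenant ∫a(t)dt et en appliquant v(0) = -8, nous trouvons v(t) = -8·cos(t). En intégrant la vitesse et en utilisant la condition initiale x(0) = 0, nous obtenons x(t) = -8·sin(t). Nous avons la position x(t) = -8·sin(t). En substituant t = -pi/2: x(-pi/2) = 8.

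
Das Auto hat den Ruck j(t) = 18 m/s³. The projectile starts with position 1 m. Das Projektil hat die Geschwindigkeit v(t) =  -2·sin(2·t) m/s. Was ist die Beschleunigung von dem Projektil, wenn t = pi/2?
Um dies zu lösen, müssen wir 1 Ableitung unserer Gleichung für die Geschwindigkeit v(t) = -2·sin(2·t) nehmen. Die Ableitung von der Geschwindigkeit ergibt die Beschleunigung: a(t) = -4·cos(2·t). Wir haben die Beschleunigung a(t) = -4·cos(2·t). Durch Einsetzen von t = pi/2: a(pi/2) = 4.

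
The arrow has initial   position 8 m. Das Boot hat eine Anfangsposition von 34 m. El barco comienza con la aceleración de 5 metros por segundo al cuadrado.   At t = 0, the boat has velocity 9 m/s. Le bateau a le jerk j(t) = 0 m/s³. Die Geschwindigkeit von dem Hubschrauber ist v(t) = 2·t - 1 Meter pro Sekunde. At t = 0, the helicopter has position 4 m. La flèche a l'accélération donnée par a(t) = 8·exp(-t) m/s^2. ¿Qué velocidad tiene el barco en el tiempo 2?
Debemos encontrar la antiderivada de nuestra ecuación de la sacudida j(t) = 0 2 veces. La antiderivada de la sacudida es la aceleración. Usando a(0) = 5, obtenemos a(t) = 5. La integral de la aceleración es la velocidad. Usando v(0) = 9, obtenemos v(t) = 5·t + 9. Tenemos la velocidad v(t) = 5·t + 9. Sustituyendo t = 2: v(2) = 19.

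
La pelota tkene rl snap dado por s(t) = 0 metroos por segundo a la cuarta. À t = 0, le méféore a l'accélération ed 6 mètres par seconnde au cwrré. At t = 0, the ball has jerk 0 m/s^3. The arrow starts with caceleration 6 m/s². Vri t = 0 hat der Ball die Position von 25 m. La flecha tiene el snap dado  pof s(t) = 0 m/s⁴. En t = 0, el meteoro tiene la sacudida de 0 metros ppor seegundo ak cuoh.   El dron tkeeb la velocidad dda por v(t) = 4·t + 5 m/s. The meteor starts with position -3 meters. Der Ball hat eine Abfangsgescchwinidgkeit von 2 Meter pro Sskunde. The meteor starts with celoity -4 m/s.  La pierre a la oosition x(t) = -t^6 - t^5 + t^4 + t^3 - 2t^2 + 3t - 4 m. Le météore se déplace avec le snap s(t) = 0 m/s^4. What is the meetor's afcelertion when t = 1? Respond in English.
We must find the integral of our snap equation s(t) = 0 2 times. Finding the antiderivative of s(t) and using j(0) = 0: j(t) = 0. Taking ∫j(t)dt and applying a(0) = 6, we find a(t) = 6. From the given acceleration equation a(t) = 6, we substitute t = 1 to get a = 6.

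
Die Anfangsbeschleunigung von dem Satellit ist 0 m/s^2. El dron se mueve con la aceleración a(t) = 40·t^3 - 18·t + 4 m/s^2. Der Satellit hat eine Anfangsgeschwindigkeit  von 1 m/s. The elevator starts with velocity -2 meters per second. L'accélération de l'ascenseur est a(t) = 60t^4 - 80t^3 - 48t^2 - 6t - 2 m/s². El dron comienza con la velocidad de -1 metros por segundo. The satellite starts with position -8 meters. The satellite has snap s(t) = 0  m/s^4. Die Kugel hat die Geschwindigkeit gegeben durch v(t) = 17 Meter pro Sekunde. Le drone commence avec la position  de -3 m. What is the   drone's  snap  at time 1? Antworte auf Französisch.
Pour résoudre ceci, nous devons prendre 2 dérivées de notre équation de l'accélération a(t) = 40·t^3 - 18·t + 4. En dérivant l'accélération, nous obtenons le jerk: j(t) = 120·t^2 - 18. En dérivant le jerk, nous obtenons le snap: s(t) = 240·t. En utilisant s(t) = 240·t et en substituant t = 1, nous trouvons s = 240.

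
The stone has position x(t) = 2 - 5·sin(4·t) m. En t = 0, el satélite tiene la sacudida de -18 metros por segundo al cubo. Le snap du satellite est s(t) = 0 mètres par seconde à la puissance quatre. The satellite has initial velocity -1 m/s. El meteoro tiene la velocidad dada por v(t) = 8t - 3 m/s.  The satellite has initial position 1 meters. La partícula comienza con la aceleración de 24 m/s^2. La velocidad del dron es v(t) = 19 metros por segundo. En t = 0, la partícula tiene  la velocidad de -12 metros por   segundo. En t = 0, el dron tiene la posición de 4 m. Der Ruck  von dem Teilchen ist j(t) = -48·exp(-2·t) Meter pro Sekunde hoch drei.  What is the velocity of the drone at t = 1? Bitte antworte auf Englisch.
From the given velocity equation v(t) = 19, we substitute t = 1 to get v = 19.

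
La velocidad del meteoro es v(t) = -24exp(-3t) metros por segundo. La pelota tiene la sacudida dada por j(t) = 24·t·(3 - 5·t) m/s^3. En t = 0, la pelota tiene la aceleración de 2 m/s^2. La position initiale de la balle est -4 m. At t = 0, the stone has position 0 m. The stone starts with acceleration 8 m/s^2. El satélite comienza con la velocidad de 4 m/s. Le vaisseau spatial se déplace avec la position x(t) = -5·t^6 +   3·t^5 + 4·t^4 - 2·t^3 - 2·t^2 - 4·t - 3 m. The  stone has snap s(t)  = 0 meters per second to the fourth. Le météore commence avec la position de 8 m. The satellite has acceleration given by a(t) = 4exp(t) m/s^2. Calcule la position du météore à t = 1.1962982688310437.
Nous devons intégrer notre équation de la vitesse v(t) = -24·exp(-3·t) 1 fois. En prenant ∫v(t)dt et en appliquant x(0) = 8, nous trouvons x(t) = 8·exp(-3·t). De l'équation de la position x(t) = 8·exp(-3·t), nous substituons t = 1.1962982688310437 pour obtenir x = 0.221030790240576.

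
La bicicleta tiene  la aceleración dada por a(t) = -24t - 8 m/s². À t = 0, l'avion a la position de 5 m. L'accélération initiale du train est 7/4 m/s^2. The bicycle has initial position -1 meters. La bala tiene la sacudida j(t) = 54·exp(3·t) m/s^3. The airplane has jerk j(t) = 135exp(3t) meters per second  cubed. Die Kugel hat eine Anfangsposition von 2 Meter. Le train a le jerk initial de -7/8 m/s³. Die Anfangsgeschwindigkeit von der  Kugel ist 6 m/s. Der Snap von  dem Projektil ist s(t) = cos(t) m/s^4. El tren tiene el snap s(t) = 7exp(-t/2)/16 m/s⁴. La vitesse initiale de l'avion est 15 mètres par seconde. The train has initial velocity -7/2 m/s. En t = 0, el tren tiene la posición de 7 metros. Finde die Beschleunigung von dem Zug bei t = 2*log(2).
Um dies zu lösen, müssen wir 2 Stammfunktionen unserer Gleichung für den Snap s(t) = 7·exp(-t/2)/16 finden. Durch Integration von dem Snap und Verwendung der Anfangsbedingung j(0) = -7/8, erhalten wir j(t) = -7·exp(-t/2)/8. Durch Integration von dem Ruck und Verwendung der Anfangsbedingung a(0) = 7/4, erhalten wir a(t) = 7·exp(-t/2)/4. Wir haben die Beschleunigung a(t) = 7·exp(-t/2)/4. Durch Einsetzen von t = 2*log(2): a(2*log(2)) = 7/8.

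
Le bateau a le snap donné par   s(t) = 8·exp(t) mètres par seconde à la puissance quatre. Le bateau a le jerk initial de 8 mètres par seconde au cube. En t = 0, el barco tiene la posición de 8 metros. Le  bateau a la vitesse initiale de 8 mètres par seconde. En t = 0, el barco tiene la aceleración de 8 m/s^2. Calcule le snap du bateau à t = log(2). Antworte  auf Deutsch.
Wir haben den Snap s(t) = 8·exp(t). Durch Einsetzen von t = log(2): s(log(2)) = 16.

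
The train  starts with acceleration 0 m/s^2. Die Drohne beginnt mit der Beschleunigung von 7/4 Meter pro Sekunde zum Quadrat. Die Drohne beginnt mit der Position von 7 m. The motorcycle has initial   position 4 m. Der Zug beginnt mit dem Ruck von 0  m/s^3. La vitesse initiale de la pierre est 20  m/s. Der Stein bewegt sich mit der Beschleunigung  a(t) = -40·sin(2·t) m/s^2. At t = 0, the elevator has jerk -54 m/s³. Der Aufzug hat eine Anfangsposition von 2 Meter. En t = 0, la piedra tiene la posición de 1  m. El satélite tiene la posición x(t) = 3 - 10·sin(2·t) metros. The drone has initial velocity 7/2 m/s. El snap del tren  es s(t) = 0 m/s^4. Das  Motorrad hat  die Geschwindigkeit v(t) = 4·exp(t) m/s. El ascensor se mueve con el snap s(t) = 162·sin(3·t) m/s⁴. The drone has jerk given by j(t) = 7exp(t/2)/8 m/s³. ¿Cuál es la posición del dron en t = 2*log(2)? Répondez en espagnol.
Necesitamos integrar nuestra ecuación de la sacudida j(t) = 7·exp(t/2)/8 3 veces. Tomando ∫j(t)dt y aplicando a(0) = 7/4, encontramos a(t) = 7·exp(t/2)/4. Integrando la aceleración y usando la condición inicial v(0) = 7/2, obtenemos v(t) = 7·exp(t/2)/2. La integral de la velocidad es la posición. Usando x(0) = 7, obtenemos x(t) = 7·exp(t/2). Tenemos la posición x(t) = 7·exp(t/2). Sustituyendo t = 2*log(2): x(2*log(2)) = 14.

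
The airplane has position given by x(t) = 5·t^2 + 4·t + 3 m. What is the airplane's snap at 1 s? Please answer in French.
Pour résoudre ceci, nous devons prendre 4 dérivées de notre équation de la position x(t) = 5·t^2 + 4·t + 3. En prenant d/dt de x(t), nous trouvons v(t) = 10·t + 4. En dérivant la vitesse, nous obtenons l'accélération: a(t) = 10. En prenant d/dt de a(t), nous trouvons j(t) = 0. En prenant d/dt de j(t), nous trouvons s(t) = 0. En utilisant s(t) = 0 et en substituant t = 1, nous trouvons s = 0.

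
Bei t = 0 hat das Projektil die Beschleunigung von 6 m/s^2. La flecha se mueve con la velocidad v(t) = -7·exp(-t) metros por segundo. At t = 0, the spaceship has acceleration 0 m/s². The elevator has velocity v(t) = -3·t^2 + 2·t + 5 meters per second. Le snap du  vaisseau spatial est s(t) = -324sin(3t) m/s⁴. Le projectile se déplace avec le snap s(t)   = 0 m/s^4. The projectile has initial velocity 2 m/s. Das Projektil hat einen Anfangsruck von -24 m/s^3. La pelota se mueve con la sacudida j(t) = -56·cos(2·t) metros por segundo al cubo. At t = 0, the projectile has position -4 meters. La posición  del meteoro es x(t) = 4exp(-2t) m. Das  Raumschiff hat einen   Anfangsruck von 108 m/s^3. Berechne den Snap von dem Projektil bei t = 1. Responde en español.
Usando s(t) = 0 y sustituyendo t = 1, encontramos s = 0.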